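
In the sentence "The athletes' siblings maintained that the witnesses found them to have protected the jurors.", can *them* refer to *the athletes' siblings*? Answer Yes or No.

*them* is a pronoun; Principle B requires it to be free in its binding domain — the clause headed by 'found'.
— the athletes' siblings: subject of the matrix clause; c-commands the pronoun but lies outside its binding domain — allowed.

Yes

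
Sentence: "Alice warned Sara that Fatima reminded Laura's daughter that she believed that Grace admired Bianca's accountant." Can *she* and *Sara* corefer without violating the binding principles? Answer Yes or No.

Yes

*Sara* is an R-expression; Principle C requires it to be free (not bound by any c-commanding expression).
— she: subject of the clause headed by 'believed'; the pronoun does not c-command the R-expression — coreference allowed.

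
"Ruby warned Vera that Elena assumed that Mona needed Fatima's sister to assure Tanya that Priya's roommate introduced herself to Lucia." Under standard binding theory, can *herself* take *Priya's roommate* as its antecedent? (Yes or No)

*herself* is a reflexive; Principle A requires it to be bound within its binding domain — the clause headed by 'introduced'.
— Priya's roommate: subject of the clause headed by 'introduced'; c-commands the reflexive within its binding domain — allowed (Principle A).

Yes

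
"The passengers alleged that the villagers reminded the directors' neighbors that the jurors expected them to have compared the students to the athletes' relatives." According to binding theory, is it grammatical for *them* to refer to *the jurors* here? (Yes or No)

*the jurors* is an R-expression; Principle C requires it to be free (not bound by any c-commanding expression).
— them: subject of the clause headed by 'compared'; the R-expression locally c-commands the pronoun — coreference blocked (Principle B on the pronoun).

No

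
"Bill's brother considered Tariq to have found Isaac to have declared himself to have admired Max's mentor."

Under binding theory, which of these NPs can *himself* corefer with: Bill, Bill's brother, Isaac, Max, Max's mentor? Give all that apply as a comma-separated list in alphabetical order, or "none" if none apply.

*himself* is a reflexive; Principle A requires it to be bound within its binding domain — the clause headed by 'declared'.
— Bill: possessor inside the subject DP of the matrix clause; does not c-command the reflexive — cannot bind it (Principle A).
— Bill's brother: subject of the matrix clause; c-commands the reflexive but lies outside its binding domain — cannot bind it (Principle A).
— Isaac: subject of the clause headed by 'declared'; c-commands the reflexive within its binding domain — allowed (Principle A).
— Max: possessor inside the object DP of the clause headed by 'admired'; does not c-command the reflexive — cannot bind it (Principle A).
— Max's mentor: object of the clause headed by 'admired'; does not c-command the reflexive — cannot bind it (Principle A).

Isaac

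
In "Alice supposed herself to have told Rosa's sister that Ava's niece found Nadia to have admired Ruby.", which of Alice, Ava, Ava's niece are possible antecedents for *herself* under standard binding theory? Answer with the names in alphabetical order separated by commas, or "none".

*herself* is a reflexive; Principle A requires it to be bound within its binding domain — the matrix clause.
— Alice: subject of the matrix clause; c-commands the reflexive within its binding domain — allowed (Principle A).
— Ava: possessor inside the subject DP of the clause headed by 'found'; does not c-command the reflexive — cannot bind it (Principle A).
— Ava's niece: subject of the clause headed by 'found'; does not c-command the reflexive — cannot bind it (Principle A).

Alice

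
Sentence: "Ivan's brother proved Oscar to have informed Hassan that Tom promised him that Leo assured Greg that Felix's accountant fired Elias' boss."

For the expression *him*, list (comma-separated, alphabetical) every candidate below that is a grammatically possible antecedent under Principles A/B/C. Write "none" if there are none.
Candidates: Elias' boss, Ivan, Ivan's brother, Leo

Ivan, Ivan's brother

*him* is a pronoun; Principle B requires it to be free in its binding domain — the clause headed by 'promised'.
— Elias' boss: object of the clause headed by 'fired'; is c-commanded by the pronoun; coreference would bind this R-expression — blocked (Principle C).
— Ivan: possessor inside the subject DP of the matrix clause; does not c-command the pronoun — Principle B does not apply; allowed.
— Ivan's brother: subject of the matrix clause; c-commands the pronoun but lies outside its binding domain — allowed.
— Leo: subject of the clause headed by 'assured'; is c-commanded by the pronoun; coreference would bind this R-expression — blocked (Principle C).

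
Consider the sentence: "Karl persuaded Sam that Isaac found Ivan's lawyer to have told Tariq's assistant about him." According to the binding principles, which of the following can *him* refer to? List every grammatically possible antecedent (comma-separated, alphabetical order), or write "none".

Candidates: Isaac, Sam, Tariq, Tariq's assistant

*him* is a pronoun; Principle B requires it to be free in its binding domain — the clause headed by 'told'.
— Isaac: subject of the clause headed by 'found'; c-commands the pronoun but lies outside its binding domain — allowed.
— Sam: object of the matrix clause; c-commands the pronoun but lies outside its binding domain — allowed.
— Tariq: possessor inside the object DP of the clause headed by 'told'; does not c-command the pronoun — Principle B does not apply; allowed.
— Tariq's assistant: object of the clause headed by 'told'; c-commands the pronoun within its binding domain — blocked (Principle B).

Isaac, Sam, Tariq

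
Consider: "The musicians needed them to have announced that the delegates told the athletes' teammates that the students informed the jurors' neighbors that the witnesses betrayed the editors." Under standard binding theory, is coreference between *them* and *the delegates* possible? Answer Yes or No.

No

*the delegates* is an R-expression; Principle C requires it to be free (not bound by any c-commanding expression).
— them: subject of the clause headed by 'announced'; the pronoun c-commands the R-expression — coreference blocked (Principle C).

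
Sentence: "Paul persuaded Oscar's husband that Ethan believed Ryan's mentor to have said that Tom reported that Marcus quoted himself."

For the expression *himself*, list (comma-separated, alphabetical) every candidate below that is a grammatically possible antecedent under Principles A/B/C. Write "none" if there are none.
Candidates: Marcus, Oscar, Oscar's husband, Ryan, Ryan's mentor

Marcus

*himself* is a reflexive; Principle A requires it to be bound within its binding domain — the clause headed by 'quoted'.
— Marcus: subject of the clause headed by 'quoted'; c-commands the reflexive within its binding domain — allowed (Principle A).
— Oscar: possessor inside the object DP of the matrix clause; does not c-command the reflexive — cannot bind it (Principle A).
— Oscar's husband: object of the matrix clause; c-commands the reflexive but lies outside its binding domain — cannot bind it (Principle A).
— Ryan: possessor inside the subject DP of the clause headed by 'said'; does not c-command the reflexive — cannot bind it (Principle A).
— Ryan's mentor: subject of the clause headed by 'said'; c-commands the reflexive but lies outside its binding domain — cannot bind it (Principle A).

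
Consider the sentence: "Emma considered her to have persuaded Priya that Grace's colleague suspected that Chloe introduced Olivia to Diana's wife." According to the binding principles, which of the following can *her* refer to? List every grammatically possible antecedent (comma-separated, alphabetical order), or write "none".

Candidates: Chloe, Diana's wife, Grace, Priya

*her* is a pronoun; Principle B requires it to be free in its binding domain — the matrix clause.
— Chloe: subject of the clause headed by 'introduced'; is c-commanded by the pronoun; coreference would bind this R-expression — blocked (Principle C).
— Diana's wife: second object of the clause headed by 'introduced'; is c-commanded by the pronoun; coreference would bind this R-expression — blocked (Principle C).
— Grace: possessor inside the subject DP of the clause headed by 'suspected'; is c-commanded by the pronoun; coreference would bind this R-expression — blocked (Principle C).
— Priya: object of the clause headed by 'persuaded'; is c-commanded by the pronoun; coreference would bind this R-expression — blocked (Principle C).

none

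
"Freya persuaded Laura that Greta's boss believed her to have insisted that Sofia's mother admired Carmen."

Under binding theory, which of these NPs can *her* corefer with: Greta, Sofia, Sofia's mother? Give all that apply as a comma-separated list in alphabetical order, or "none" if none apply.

Greta

*her* is a pronoun; Principle B requires it to be free in its binding domain — the clause headed by 'believed'.
— Greta: possessor inside the subject DP of the clause headed by 'believed'; does not c-command the pronoun — Principle B does not apply; allowed.
— Sofia: possessor inside the subject DP of the clause headed by 'admired'; is c-commanded by the pronoun; coreference would bind this R-expression — blocked (Principle C).
— Sofia's mother: subject of the clause headed by 'admired'; is c-commanded by the pronoun; coreference would bind this R-expression — blocked (Principle C).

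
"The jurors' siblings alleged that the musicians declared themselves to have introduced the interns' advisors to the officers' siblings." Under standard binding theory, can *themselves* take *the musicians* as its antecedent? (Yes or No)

*themselves* is a reflexive; Principle A requires it to be bound within its binding domain — the clause headed by 'declared'.
— the musicians: subject of the clause headed by 'declared'; c-commands the reflexive within its binding domain — allowed (Principle A).

Yes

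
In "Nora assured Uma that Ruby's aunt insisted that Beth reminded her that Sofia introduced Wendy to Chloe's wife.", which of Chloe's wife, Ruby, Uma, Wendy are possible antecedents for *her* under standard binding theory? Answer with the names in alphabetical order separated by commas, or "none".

*her* is a pronoun; Principle B requires it to be free in its binding domain — the clause headed by 'reminded'.
— Chloe's wife: second object of the clause headed by 'introduced'; is c-commanded by the pronoun; coreference would bind this R-expression — blocked (Principle C).
— Ruby: possessor inside the subject DP of the clause headed by 'insisted'; does not c-command the pronoun — Principle B does not apply; allowed.
— Uma: object of the matrix clause; c-commands the pronoun but lies outside its binding domain — allowed.
— Wendy: object of the clause headed by 'introduced'; is c-commanded by the pronoun; coreference would bind this R-expression — blocked (Principle C).

Ruby, Uma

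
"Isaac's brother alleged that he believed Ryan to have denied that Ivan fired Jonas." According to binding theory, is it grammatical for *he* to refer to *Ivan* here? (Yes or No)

No

*Ivan* is an R-expression; Principle C requires it to be free (not bound by any c-commanding expression).
— he: subject of the clause headed by 'believed'; the pronoun c-commands the R-expression — coreference blocked (Principle C).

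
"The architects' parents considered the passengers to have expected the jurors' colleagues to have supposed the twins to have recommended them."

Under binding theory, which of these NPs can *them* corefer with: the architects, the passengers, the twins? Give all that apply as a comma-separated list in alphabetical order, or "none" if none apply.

the architects, the passengers

*them* is a pronoun; Principle B requires it to be free in its binding domain — the clause headed by 'recommended'.
— the architects: possessor inside the subject DP of the matrix clause; does not c-command the pronoun — Principle B does not apply; allowed.
— the passengers: subject of the clause headed by 'expected'; c-commands the pronoun but lies outside its binding domain — allowed.
— the twins: subject of the clause headed by 'recommended'; c-commands the pronoun within its binding domain — blocked (Principle B).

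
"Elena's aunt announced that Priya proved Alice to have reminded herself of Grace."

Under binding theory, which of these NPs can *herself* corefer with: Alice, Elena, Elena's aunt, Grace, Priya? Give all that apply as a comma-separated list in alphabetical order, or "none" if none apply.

Alice

*herself* is a reflexive; Principle A requires it to be bound within its binding domain — the clause headed by 'reminded'.
— Alice: subject of the clause headed by 'reminded'; c-commands the reflexive within its binding domain — allowed (Principle A).
— Elena: possessor inside the subject DP of the matrix clause; does not c-command the reflexive — cannot bind it (Principle A).
— Elena's aunt: subject of the matrix clause; c-commands the reflexive but lies outside its binding domain — cannot bind it (Principle A).
— Grace: second object of the clause headed by 'reminded'; does not c-command the reflexive — cannot bind it (Principle A).
— Priya: subject of the clause headed by 'proved'; c-commands the reflexive but lies outside its binding domain — cannot bind it (Principle A).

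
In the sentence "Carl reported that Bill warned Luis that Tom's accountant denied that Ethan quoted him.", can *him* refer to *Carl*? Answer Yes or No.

*him* is a pronoun; Principle B requires it to be free in its binding domain — the clause headed by 'quoted'.
— Carl: subject of the matrix clause; c-commands the pronoun but lies outside its binding domain — allowed.

Yes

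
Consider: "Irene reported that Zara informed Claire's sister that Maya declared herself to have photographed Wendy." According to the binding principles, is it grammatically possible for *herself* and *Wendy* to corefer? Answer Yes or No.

No

*herself* is a reflexive; Principle A requires it to be bound within its binding domain — the clause headed by 'declared'.
— Wendy: object of the clause headed by 'photographed'; does not c-command the reflexive — cannot bind it (Principle A).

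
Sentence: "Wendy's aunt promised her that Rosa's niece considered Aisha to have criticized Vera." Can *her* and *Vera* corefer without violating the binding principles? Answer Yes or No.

*Vera* is an R-expression; Principle C requires it to be free (not bound by any c-commanding expression).
— her: object of the matrix clause; the pronoun c-commands the R-expression — coreference blocked (Principle C).

No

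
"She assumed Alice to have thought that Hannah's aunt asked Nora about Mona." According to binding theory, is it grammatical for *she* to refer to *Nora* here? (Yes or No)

No

*Nora* is an R-expression; Principle C requires it to be free (not bound by any c-commanding expression).
— she: subject of the matrix clause; the pronoun c-commands the R-expression — coreference blocked (Principle C).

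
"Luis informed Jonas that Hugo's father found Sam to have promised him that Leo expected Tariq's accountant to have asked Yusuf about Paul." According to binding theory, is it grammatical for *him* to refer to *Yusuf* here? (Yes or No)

*Yusuf* is an R-expression; Principle C requires it to be free (not bound by any c-commanding expression).
— him: object of the clause headed by 'promised'; the pronoun c-commands the R-expression — coreference blocked (Principle C).

No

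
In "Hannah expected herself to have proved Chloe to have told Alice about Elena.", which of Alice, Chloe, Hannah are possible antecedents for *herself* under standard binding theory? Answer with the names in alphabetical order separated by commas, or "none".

Hannah

*herself* is a reflexive; Principle A requires it to be bound within its binding domain — the matrix clause.
— Alice: object of the clause headed by 'told'; does not c-command the reflexive — cannot bind it (Principle A).
— Chloe: subject of the clause headed by 'told'; does not c-command the reflexive — cannot bind it (Principle A).
— Hannah: subject of the matrix clause; c-commands the reflexive within its binding domain — allowed (Principle A).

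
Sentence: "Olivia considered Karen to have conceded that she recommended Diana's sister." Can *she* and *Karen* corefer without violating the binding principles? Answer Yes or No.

*Karen* is an R-expression; Principle C requires it to be free (not bound by any c-commanding expression).
— she: subject of the clause headed by 'recommended'; the pronoun does not c-command the R-expression — coreference allowed.

Yes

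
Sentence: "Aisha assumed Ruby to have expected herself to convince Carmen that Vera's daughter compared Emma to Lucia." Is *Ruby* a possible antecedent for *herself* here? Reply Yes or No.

*herself* is a reflexive; Principle A requires it to be bound within its binding domain — the clause headed by 'expected'.
— Ruby: subject of the clause headed by 'expected'; c-commands the reflexive within its binding domain — allowed (Principle A).

Yes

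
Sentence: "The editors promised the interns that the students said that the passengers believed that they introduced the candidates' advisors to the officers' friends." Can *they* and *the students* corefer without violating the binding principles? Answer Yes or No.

Yes

*the students* is an R-expression; Principle C requires it to be free (not bound by any c-commanding expression).
— they: subject of the clause headed by 'introduced'; the pronoun does not c-command the R-expression — coreference allowed.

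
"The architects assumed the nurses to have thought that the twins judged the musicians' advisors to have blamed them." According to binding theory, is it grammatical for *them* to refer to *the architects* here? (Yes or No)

*the architects* is an R-expression; Principle C requires it to be free (not bound by any c-commanding expression).
— them: object of the clause headed by 'blamed'; the pronoun does not c-command the R-expression — coreference allowed.

Yes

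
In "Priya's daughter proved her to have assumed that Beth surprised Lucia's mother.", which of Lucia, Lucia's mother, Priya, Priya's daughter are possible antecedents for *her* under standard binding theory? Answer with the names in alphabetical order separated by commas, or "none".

Priya

*her* is a pronoun; Principle B requires it to be free in its binding domain — the matrix clause.
— Lucia: possessor inside the object DP of the clause headed by 'surprised'; is c-commanded by the pronoun; coreference would bind this R-expression — blocked (Principle C).
— Lucia's mother: object of the clause headed by 'surprised'; is c-commanded by the pronoun; coreference would bind this R-expression — blocked (Principle C).
— Priya: possessor inside the subject DP of the matrix clause; does not c-command the pronoun — Principle B does not apply; allowed.
— Priya's daughter: subject of the matrix clause; c-commands the pronoun within its binding domain — blocked (Principle B).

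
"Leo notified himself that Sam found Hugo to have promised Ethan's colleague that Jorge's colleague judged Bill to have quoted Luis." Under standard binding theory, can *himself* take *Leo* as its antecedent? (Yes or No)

Yes

*himself* is a reflexive; Principle A requires it to be bound within its binding domain — the matrix clause.
— Leo: subject of the matrix clause; c-commands the reflexive within its binding domain — allowed (Principle A).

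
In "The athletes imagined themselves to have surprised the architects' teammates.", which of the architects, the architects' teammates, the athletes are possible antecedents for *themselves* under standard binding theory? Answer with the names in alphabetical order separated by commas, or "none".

the athletes

*themselves* is a reflexive; Principle A requires it to be bound within its binding domain — the matrix clause.
— the architects: possessor inside the object DP of the clause headed by 'surprised'; does not c-command the reflexive — cannot bind it (Principle A).
— the architects' teammates: object of the clause headed by 'surprised'; does not c-command the reflexive — cannot bind it (Principle A).
— the athletes: subject of the matrix clause; c-commands the reflexive within its binding domain — allowed (Principle A).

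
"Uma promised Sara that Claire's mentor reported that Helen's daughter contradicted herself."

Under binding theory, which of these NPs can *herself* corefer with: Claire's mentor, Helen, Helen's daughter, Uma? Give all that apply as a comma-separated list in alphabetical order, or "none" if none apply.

*herself* is a reflexive; Principle A requires it to be bound within its binding domain — the clause headed by 'contradicted'.
— Claire's mentor: subject of the clause headed by 'reported'; c-commands the reflexive but lies outside its binding domain — cannot bind it (Principle A).
— Helen: possessor inside the subject DP of the clause headed by 'contradicted'; does not c-command the reflexive — cannot bind it (Principle A).
— Helen's daughter: subject of the clause headed by 'contradicted'; c-commands the reflexive within its binding domain — allowed (Principle A).
— Uma: subject of the matrix clause; c-commands the reflexive but lies outside its binding domain — cannot bind it (Principle A).

Helen's daughter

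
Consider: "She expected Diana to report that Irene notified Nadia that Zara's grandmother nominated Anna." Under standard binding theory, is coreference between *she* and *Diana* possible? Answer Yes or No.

*Diana* is an R-expression; Principle C requires it to be free (not bound by any c-commanding expression).
— she: subject of the matrix clause; the pronoun c-commands the R-expression — coreference blocked (Principle C).

No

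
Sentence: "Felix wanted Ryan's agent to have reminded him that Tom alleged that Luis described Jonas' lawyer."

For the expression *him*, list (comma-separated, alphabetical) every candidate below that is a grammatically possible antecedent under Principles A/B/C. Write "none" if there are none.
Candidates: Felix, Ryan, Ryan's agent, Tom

*him* is a pronoun; Principle B requires it to be free in its binding domain — the clause headed by 'reminded'.
— Felix: subject of the matrix clause; c-commands the pronoun but lies outside its binding domain — allowed.
— Ryan: possessor inside the subject DP of the clause headed by 'reminded'; does not c-command the pronoun — Principle B does not apply; allowed.
— Ryan's agent: subject of the clause headed by 'reminded'; c-commands the pronoun within its binding domain — blocked (Principle B).
— Tom: subject of the clause headed by 'alleged'; is c-commanded by the pronoun; coreference would bind this R-expression — blocked (Principle C).

Felix, Ryan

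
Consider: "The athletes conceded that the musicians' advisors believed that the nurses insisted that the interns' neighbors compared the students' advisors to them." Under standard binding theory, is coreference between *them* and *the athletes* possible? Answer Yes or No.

*the athletes* is an R-expression; Principle C requires it to be free (not bound by any c-commanding expression).
— them: second object of the clause headed by 'compared'; the pronoun does not c-command the R-expression — coreference allowed.

Yes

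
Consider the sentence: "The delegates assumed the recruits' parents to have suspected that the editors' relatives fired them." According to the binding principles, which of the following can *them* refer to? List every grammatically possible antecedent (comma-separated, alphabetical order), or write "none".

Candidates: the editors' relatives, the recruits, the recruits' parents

*them* is a pronoun; Principle B requires it to be free in its binding domain — the clause headed by 'fired'.
— the editors' relatives: subject of the clause headed by 'fired'; c-commands the pronoun within its binding domain — blocked (Principle B).
— the recruits: possessor inside the subject DP of the clause headed by 'suspected'; does not c-command the pronoun — Principle B does not apply; allowed.
— the recruits' parents: subject of the clause headed by 'suspected'; c-commands the pronoun but lies outside its binding domain — allowed.

the recruits, the recruits' parents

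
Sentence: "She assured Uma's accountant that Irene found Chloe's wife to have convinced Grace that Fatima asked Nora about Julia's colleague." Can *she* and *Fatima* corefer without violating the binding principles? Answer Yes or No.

No

*Fatima* is an R-expression; Principle C requires it to be free (not bound by any c-commanding expression).
— she: subject of the matrix clause; the pronoun c-commands the R-expression — coreference blocked (Principle C).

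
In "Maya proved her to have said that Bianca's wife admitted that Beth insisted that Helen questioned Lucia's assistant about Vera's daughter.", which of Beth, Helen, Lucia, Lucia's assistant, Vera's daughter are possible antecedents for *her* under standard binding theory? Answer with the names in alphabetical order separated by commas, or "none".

*her* is a pronoun; Principle B requires it to be free in its binding domain — the matrix clause.
— Beth: subject of the clause headed by 'insisted'; is c-commanded by the pronoun; coreference would bind this R-expression — blocked (Principle C).
— Helen: subject of the clause headed by 'questioned'; is c-commanded by the pronoun; coreference would bind this R-expression — blocked (Principle C).
— Lucia: possessor inside the object DP of the clause headed by 'questioned'; is c-commanded by the pronoun; coreference would bind this R-expression — blocked (Principle C).
— Lucia's assistant: object of the clause headed by 'questioned'; is c-commanded by the pronoun; coreference would bind this R-expression — blocked (Principle C).
— Vera's daughter: second object of the clause headed by 'questioned'; is c-commanded by the pronoun; coreference would bind this R-expression — blocked (Principle C).

none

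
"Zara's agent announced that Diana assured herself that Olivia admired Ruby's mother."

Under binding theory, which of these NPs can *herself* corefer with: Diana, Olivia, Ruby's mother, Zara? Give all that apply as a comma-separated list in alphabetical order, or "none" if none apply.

*herself* is a reflexive; Principle A requires it to be bound within its binding domain — the clause headed by 'assured'.
— Diana: subject of the clause headed by 'assured'; c-commands the reflexive within its binding domain — allowed (Principle A).
— Olivia: subject of the clause headed by 'admired'; does not c-command the reflexive — cannot bind it (Principle A).
— Ruby's mother: object of the clause headed by 'admired'; does not c-command the reflexive — cannot bind it (Principle A).
— Zara: possessor inside the subject DP of the matrix clause; does not c-command the reflexive — cannot bind it (Principle A).

Diana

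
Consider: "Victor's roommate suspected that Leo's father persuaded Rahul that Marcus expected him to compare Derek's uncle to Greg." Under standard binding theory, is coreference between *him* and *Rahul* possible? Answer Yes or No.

*Rahul* is an R-expression; Principle C requires it to be free (not bound by any c-commanding expression).
— him: subject of the clause headed by 'compare'; the pronoun does not c-command the R-expression — coreference allowed.

Yes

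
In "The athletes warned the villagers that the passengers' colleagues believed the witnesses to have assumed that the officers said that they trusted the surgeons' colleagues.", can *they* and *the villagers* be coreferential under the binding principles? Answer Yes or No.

Yes

*the villagers* is an R-expression; Principle C requires it to be free (not bound by any c-commanding expression).
— they: subject of the clause headed by 'trusted'; the pronoun does not c-command the R-expression — coreference allowed.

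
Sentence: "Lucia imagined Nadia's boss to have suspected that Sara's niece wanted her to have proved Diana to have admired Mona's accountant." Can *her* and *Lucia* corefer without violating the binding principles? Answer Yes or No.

Yes

*Lucia* is an R-expression; Principle C requires it to be free (not bound by any c-commanding expression).
— her: subject of the clause headed by 'proved'; the pronoun does not c-command the R-expression — coreference allowed.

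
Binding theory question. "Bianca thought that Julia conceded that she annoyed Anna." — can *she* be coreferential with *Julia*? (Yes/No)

Yes

*she* is a pronoun; Principle B requires it to be free in its binding domain — the clause headed by 'annoyed'.
— Julia: subject of the clause headed by 'conceded'; c-commands the pronoun but lies outside its binding domain — allowed.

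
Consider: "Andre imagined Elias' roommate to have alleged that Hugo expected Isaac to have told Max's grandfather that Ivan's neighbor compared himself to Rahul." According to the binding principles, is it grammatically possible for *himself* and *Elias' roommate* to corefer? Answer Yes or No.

*himself* is a reflexive; Principle A requires it to be bound within its binding domain — the clause headed by 'compared'.
— Elias' roommate: subject of the clause headed by 'alleged'; c-commands the reflexive but lies outside its binding domain — cannot bind it (Principle A).

No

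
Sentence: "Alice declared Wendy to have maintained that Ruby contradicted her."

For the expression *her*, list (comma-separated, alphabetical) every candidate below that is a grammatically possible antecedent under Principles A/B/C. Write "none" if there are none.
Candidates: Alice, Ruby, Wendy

*her* is a pronoun; Principle B requires it to be free in its binding domain — the clause headed by 'contradicted'.
— Alice: subject of the matrix clause; c-commands the pronoun but lies outside its binding domain — allowed.
— Ruby: subject of the clause headed by 'contradicted'; c-commands the pronoun within its binding domain — blocked (Principle B).
— Wendy: subject of the clause headed by 'maintained'; c-commands the pronoun but lies outside its binding domain — allowed.

Alice, Wendy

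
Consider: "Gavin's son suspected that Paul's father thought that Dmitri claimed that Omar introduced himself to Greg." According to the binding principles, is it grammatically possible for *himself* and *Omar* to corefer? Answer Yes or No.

*himself* is a reflexive; Principle A requires it to be bound within its binding domain — the clause headed by 'introduced'.
— Omar: subject of the clause headed by 'introduced'; c-commands the reflexive within its binding domain — allowed (Principle A).

Yes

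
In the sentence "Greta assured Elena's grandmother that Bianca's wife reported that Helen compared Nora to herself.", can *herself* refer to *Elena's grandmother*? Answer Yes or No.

*herself* is a reflexive; Principle A requires it to be bound within its binding domain — the clause headed by 'compared'.
— Elena's grandmother: object of the matrix clause; c-commands the reflexive but lies outside its binding domain — cannot bind it (Principle A).

No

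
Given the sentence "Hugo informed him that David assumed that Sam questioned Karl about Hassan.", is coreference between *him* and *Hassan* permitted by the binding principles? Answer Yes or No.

No

*him* is a pronoun; Principle B requires it to be free in its binding domain — the matrix clause.
— Hassan: second object of the clause headed by 'questioned'; is c-commanded by the pronoun; coreference would bind this R-expression — blocked (Principle C).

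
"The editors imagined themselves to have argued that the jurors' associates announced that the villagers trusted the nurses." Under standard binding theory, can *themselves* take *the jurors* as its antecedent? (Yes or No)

No

*themselves* is a reflexive; Principle A requires it to be bound within its binding domain — the matrix clause.
— the jurors: possessor inside the subject DP of the clause headed by 'announced'; does not c-command the reflexive — cannot bind it (Principle A).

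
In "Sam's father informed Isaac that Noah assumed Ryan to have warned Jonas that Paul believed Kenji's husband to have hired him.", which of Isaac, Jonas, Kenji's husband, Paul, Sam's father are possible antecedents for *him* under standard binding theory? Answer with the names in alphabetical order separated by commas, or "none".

*him* is a pronoun; Principle B requires it to be free in its binding domain — the clause headed by 'hired'.
— Isaac: object of the matrix clause; c-commands the pronoun but lies outside its binding domain — allowed.
— Jonas: object of the clause headed by 'warned'; c-commands the pronoun but lies outside its binding domain — allowed.
— Kenji's husband: subject of the clause headed by 'hired'; c-commands the pronoun within its binding domain — blocked (Principle B).
— Paul: subject of the clause headed by 'believed'; c-commands the pronoun but lies outside its binding domain — allowed.
— Sam's father: subject of the matrix clause; c-commands the pronoun but lies outside its binding domain — allowed.

Isaac, Jonas, Paul, Sam's father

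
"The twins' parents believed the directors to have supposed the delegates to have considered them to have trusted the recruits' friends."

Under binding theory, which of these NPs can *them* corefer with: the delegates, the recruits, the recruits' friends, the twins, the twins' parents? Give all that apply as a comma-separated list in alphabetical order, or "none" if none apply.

the twins, the twins' parents

*them* is a pronoun; Principle B requires it to be free in its binding domain — the clause headed by 'considered'.
— the delegates: subject of the clause headed by 'considered'; c-commands the pronoun within its binding domain — blocked (Principle B).
— the recruits: possessor inside the object DP of the clause headed by 'trusted'; is c-commanded by the pronoun; coreference would bind this R-expression — blocked (Principle C).
— the recruits' friends: object of the clause headed by 'trusted'; is c-commanded by the pronoun; coreference would bind this R-expression — blocked (Principle C).
— the twins: possessor inside the subject DP of the matrix clause; does not c-command the pronoun — Principle B does not apply; allowed.
— the twins' parents: subject of the matrix clause; c-commands the pronoun but lies outside its binding domain — allowed.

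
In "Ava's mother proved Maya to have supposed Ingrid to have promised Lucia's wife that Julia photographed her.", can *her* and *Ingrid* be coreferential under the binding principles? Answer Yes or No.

*Ingrid* is an R-expression; Principle C requires it to be free (not bound by any c-commanding expression).
— her: object of the clause headed by 'photographed'; the pronoun does not c-command the R-expression — coreference allowed.

Yes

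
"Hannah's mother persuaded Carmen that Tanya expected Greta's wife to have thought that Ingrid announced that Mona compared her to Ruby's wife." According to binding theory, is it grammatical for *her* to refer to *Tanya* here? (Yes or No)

Yes

*Tanya* is an R-expression; Principle C requires it to be free (not bound by any c-commanding expression).
— her: object of the clause headed by 'compared'; the pronoun does not c-command the R-expression — coreference allowed.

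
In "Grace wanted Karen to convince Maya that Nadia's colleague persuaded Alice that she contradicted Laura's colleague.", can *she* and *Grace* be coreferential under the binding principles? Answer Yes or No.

*Grace* is an R-expression; Principle C requires it to be free (not bound by any c-commanding expression).
— she: subject of the clause headed by 'contradicted'; the pronoun does not c-command the R-expression — coreference allowed.

Yes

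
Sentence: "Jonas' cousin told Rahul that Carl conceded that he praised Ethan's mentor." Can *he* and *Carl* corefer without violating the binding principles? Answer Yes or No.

*Carl* is an R-expression; Principle C requires it to be free (not bound by any c-commanding expression).
— he: subject of the clause headed by 'praised'; the pronoun does not c-command the R-expression — coreference allowed.

Yes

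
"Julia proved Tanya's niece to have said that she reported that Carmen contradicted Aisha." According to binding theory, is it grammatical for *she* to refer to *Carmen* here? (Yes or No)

*Carmen* is an R-expression; Principle C requires it to be free (not bound by any c-commanding expression).
— she: subject of the clause headed by 'reported'; the pronoun c-commands the R-expression — coreference blocked (Principle C).

No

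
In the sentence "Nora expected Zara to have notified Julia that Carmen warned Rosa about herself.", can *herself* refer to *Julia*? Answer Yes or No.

No

*herself* is a reflexive; Principle A requires it to be bound within its binding domain — the clause headed by 'warned'.
— Julia: object of the clause headed by 'notified'; c-commands the reflexive but lies outside its binding domain — cannot bind it (Principle A).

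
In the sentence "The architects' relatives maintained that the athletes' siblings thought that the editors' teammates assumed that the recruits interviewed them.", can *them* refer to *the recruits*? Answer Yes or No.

*them* is a pronoun; Principle B requires it to be free in its binding domain — the clause headed by 'interviewed'.
— the recruits: subject of the clause headed by 'interviewed'; c-commands the pronoun within its binding domain — blocked (Principle B).

No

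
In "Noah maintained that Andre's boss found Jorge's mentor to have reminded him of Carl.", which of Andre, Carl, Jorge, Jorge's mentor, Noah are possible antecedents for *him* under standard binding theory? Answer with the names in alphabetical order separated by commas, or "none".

Andre, Jorge, Noah

*him* is a pronoun; Principle B requires it to be free in its binding domain — the clause headed by 'reminded'.
— Andre: possessor inside the subject DP of the clause headed by 'found'; does not c-command the pronoun — Principle B does not apply; allowed.
— Carl: second object of the clause headed by 'reminded'; is c-commanded by the pronoun; coreference would bind this R-expression — blocked (Principle C).
— Jorge: possessor inside the subject DP of the clause headed by 'reminded'; does not c-command the pronoun — Principle B does not apply; allowed.
— Jorge's mentor: subject of the clause headed by 'reminded'; c-commands the pronoun within its binding domain — blocked (Principle B).
— Noah: subject of the matrix clause; c-commands the pronoun but lies outside its binding domain — allowed.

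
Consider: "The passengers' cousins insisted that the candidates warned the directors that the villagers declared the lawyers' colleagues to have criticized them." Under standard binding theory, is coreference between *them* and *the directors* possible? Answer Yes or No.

*the directors* is an R-expression; Principle C requires it to be free (not bound by any c-commanding expression).
— them: object of the clause headed by 'criticized'; the pronoun does not c-command the R-expression — coreference allowed.

Yes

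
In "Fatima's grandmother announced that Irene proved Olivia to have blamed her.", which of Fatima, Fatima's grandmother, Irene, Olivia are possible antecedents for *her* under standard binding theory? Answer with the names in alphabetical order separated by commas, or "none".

Fatima, Fatima's grandmother, Irene

*her* is a pronoun; Principle B requires it to be free in its binding domain — the clause headed by 'blamed'.
— Fatima: possessor inside the subject DP of the matrix clause; does not c-command the pronoun — Principle B does not apply; allowed.
— Fatima's grandmother: subject of the matrix clause; c-commands the pronoun but lies outside its binding domain — allowed.
— Irene: subject of the clause headed by 'proved'; c-commands the pronoun but lies outside its binding domain — allowed.
— Olivia: subject of the clause headed by 'blamed'; c-commands the pronoun within its binding domain — blocked (Principle B).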